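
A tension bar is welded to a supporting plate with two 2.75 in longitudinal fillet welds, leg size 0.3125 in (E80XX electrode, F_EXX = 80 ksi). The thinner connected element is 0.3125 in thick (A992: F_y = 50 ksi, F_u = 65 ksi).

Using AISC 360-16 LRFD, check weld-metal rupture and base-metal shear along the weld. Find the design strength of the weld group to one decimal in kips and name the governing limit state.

43.7 kips (weld metal governs)

Weld metal: throat = 0.707×0.3125 = 0.22094 in, L = 2×2.75 = 5.5 in. φR_n = 0.75 × 0.6 × 80 × 0.22094 × 5.5 = 43.7 kips.
Base metal shear (0.3125 in plate): yield φR_n = 1.0×0.6×50×0.3125×5.5 = 51.6 kips; rupture φR_n = 0.75×0.6×65×0.3125×5.5 = 50.3 kips; take 50.3 kips (rupture).
Governing: min(43.7, 50.3) = 43.7 kips → weld metal.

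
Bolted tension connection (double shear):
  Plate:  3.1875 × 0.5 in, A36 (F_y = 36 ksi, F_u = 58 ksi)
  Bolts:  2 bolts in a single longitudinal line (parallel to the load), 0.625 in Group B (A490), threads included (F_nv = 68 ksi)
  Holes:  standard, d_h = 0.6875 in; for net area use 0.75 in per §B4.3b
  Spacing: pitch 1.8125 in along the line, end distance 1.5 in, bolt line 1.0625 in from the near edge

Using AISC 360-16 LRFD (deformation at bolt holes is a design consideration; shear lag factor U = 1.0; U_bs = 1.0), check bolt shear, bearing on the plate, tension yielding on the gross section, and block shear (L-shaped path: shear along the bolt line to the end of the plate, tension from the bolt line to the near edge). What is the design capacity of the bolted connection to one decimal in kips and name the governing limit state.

Bolt shear: A_b = π(0.625)²/4 = 0.3068 in². φR_n = 0.75 × 68 × 0.3068 × 2 × 2 = 62.6 kips.
Bearing (0.5 in plate, F_u = 58 ksi): end bolts L_c = 1.5 − 0.6875/2 = 1.15625, R_n = min(1.2×1.15625×0.5×58, 2.4×0.625×0.5×58) = 40.238 kips/bolt; interior L_c = 1.8125 − 0.6875 = 1.125, R_n = 39.15 kips/bolt. φR_n = 0.75 × (1×40.238 + 1×39.15) = 59.5 kips.
Tension yield (gross): A_g = 3.1875×0.5 = 1.5938 in². φR_n = 0.90 × 36 × 1.5938 = 51.6 kips.
Block shear: shear path 1×[1.5+1×1.8125] = 1×3.3125 in, A_gv = 1.6563, A_nv = 1×(3.3125 − 1.5×0.75)×0.5 = 1.0938 in²; tension to near edge: (1.0625 − 0.5×0.75)×0.5 = 0.34375 in². R_n = min(0.6×58×1.0938, 0.6×36×1.6563) + 1.0×58×0.34375 = min(38.064, 35.776) + 19.938 = 55.714 kips. φR_n = 0.75 × 55.714 = 41.8 kips.
Governing: min(62.6, 59.5, 51.6, 41.8) = 41.8 kips → block shear.

41.8 kips (block shear governs)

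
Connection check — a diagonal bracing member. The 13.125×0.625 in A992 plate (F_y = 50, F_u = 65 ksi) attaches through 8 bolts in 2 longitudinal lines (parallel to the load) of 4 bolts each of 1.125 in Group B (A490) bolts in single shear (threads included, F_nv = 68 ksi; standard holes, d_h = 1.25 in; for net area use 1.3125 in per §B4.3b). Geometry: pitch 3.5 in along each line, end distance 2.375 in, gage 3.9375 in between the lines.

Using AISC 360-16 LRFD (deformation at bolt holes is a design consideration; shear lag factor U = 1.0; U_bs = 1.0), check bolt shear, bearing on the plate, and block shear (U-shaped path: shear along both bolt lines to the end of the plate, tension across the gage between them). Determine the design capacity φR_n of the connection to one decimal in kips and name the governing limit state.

382.8 kips (block shear governs)

Bolt shear: A_b = π(1.125)²/4 = 0.99402 in². φR_n = 0.75 × 68 × 0.99402 × 8 × 1 = 405.6 kips.
Bearing (0.625 in plate, F_u = 65 ksi): end bolts L_c = 2.375 − 1.25/2 = 1.75, R_n = min(1.2×1.75×0.625×65, 2.4×1.125×0.625×65) = 85.313 kips/bolt; interior L_c = 3.5 − 1.25 = 2.25, R_n = 109.69 kips/bolt. φR_n = 0.75 × (2×85.313 + 6×109.69) = 621.6 kips.
Block shear: shear path 2×[2.375+3×3.5] = 2×12.875 in, A_gv = 16.094, A_nv = 2×(12.875 − 3.5×1.3125)×0.625 = 10.352 in²; tension across gage: (3.9375 − 1×1.3125)×0.625 = 1.6406 in². R_n = min(0.6×65×10.352, 0.6×50×16.094) + 1.0×65×1.6406 = min(403.73, 482.82) + 106.64 = 510.37 kips. φR_n = 0.75 × 510.37 = 382.8 kips.
Governing: min(405.6, 621.6, 382.8) = 382.8 kips → block shear.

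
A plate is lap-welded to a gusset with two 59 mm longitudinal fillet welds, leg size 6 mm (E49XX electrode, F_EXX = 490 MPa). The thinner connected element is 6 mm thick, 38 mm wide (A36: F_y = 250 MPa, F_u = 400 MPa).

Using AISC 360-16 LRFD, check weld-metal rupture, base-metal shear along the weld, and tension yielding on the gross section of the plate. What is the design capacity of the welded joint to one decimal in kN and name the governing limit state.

Weld metal: throat = 0.707×6 = 4.242 mm, L = 2×59 = 118 mm. φR_n = 0.75 × 0.6 × 490 × 4.242 × 118 = 110.4 kN.
Base metal shear (6 mm plate): yield φR_n = 1.0×0.6×250×6×118 = 106.2 kN; rupture φR_n = 0.75×0.6×400×6×118 = 127.4 kN; take 106.2 kN (yield).
Tension yield (gross): A_g = 38×6 = 228 mm². φR_n = 0.90 × 250 × 228 = 51.3 kN.
Governing: min(110.4, 106.2, 51.3) = 51.3 kN → gross-section yield.

51.3 kN (gross-section yield governs)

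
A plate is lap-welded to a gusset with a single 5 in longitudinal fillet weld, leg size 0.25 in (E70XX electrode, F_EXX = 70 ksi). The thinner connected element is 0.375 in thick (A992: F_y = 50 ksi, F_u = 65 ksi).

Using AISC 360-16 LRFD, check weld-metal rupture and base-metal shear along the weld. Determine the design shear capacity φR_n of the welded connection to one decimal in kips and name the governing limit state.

27.8 kips (weld metal governs)

Weld metal: throat = 0.707×0.25 = 0.17675 in, L = 5 in. φR_n = 0.75 × 0.6 × 70 × 0.17675 × 5 = 27.8 kips.
Base metal shear (0.375 in plate): yield φR_n = 1.0×0.6×50×0.375×5 = 56.3 kips; rupture φR_n = 0.75×0.6×65×0.375×5 = 54.8 kips; take 54.8 kips (rupture).
Governing: min(27.8, 54.8) = 27.8 kips → weld metal.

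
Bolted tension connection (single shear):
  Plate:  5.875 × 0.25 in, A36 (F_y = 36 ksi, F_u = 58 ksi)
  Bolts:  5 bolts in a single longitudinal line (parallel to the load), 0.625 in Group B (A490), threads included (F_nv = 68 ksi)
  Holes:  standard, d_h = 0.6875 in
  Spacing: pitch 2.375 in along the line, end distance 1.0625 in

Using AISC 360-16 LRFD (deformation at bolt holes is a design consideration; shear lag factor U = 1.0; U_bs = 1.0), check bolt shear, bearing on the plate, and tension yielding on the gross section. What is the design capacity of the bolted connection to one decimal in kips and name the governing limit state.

47.6 kips (gross-section yield governs)

Bolt shear: A_b = π(0.625)²/4 = 0.3068 in². φR_n = 0.75 × 68 × 0.3068 × 5 × 1 = 78.2 kips.
Bearing (0.25 in plate, F_u = 58 ksi): end bolts L_c = 1.0625 − 0.6875/2 = 0.71875, R_n = min(1.2×0.71875×0.25×58, 2.4×0.625×0.25×58) = 12.506 kips/bolt; interior L_c = 2.375 − 0.6875 = 1.6875, R_n = 21.75 kips/bolt. φR_n = 0.75 × (1×12.506 + 4×21.75) = 74.6 kips.
Tension yield (gross): A_g = 5.875×0.25 = 1.4688 in². φR_n = 0.90 × 36 × 1.4688 = 47.6 kips.
Governing: min(78.2, 74.6, 47.6) = 47.6 kips → gross-section yield.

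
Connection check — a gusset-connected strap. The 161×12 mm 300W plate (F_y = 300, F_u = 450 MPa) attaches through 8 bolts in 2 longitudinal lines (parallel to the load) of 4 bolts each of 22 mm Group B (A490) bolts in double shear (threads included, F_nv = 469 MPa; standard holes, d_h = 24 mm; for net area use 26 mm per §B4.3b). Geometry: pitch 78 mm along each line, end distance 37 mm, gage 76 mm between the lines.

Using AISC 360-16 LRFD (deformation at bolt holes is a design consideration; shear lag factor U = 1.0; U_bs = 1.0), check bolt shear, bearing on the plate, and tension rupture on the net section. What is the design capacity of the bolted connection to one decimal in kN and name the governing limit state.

Bolt shear: A_b = π(22)²/4 = 380.13 mm². φR_n = 0.75 × 469 × 380.13 × 8 × 2 = 2139.4 kN.
Bearing (12 mm plate, F_u = 450 MPa): end bolts L_c = 37 − 24/2 = 25, R_n = min(1.2×25×12×450, 2.4×22×12×450) = 162 kN/bolt; interior L_c = 78 − 24 = 54, R_n = 285.12 kN/bolt. φR_n = 0.75 × (2×162 + 6×285.12) = 1526.0 kN.
Tension rupture (net): A_n = (161 − 2×26)×12 = 1308 mm² (U = 1.0, A_e = A_n). φR_n = 0.75 × 450 × 1308 = 441.5 kN.
Governing: min(2139.4, 1526.0, 441.5) = 441.5 kN → net-section rupture.

441.5 kN (net-section rupture governs)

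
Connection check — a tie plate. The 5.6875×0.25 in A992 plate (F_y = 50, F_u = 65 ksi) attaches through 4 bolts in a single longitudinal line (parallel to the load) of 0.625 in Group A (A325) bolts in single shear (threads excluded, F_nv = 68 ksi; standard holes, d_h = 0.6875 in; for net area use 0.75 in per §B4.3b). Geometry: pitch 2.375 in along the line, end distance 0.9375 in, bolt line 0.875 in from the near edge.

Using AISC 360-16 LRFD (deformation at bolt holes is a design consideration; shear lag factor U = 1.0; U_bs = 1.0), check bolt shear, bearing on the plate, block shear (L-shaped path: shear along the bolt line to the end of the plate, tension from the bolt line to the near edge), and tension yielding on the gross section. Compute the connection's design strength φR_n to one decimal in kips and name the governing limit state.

45.9 kips (block shear governs)

Bolt shear: A_b = π(0.625)²/4 = 0.3068 in². φR_n = 0.75 × 68 × 0.3068 × 4 × 1 = 62.6 kips.
Bearing (0.25 in plate, F_u = 65 ksi): end bolts L_c = 0.9375 − 0.6875/2 = 0.59375, R_n = min(1.2×0.59375×0.25×65, 2.4×0.625×0.25×65) = 11.578 kips/bolt; interior L_c = 2.375 − 0.6875 = 1.6875, R_n = 24.375 kips/bolt. φR_n = 0.75 × (1×11.578 + 3×24.375) = 63.5 kips.
Block shear: shear path 1×[0.9375+3×2.375] = 1×8.0625 in, A_gv = 2.0156, A_nv = 1×(8.0625 − 3.5×0.75)×0.25 = 1.3594 in²; tension to near edge: (0.875 − 0.5×0.75)×0.25 = 0.125 in². R_n = min(0.6×65×1.3594, 0.6×50×2.0156) + 1.0×65×0.125 = min(53.017, 60.468) + 8.125 = 61.142 kips. φR_n = 0.75 × 61.142 = 45.9 kips.
Tension yield (gross): A_g = 5.6875×0.25 = 1.4219 in². φR_n = 0.90 × 50 × 1.4219 = 64.0 kips.
Governing: min(62.6, 63.5, 45.9, 64.0) = 45.9 kips → block shear.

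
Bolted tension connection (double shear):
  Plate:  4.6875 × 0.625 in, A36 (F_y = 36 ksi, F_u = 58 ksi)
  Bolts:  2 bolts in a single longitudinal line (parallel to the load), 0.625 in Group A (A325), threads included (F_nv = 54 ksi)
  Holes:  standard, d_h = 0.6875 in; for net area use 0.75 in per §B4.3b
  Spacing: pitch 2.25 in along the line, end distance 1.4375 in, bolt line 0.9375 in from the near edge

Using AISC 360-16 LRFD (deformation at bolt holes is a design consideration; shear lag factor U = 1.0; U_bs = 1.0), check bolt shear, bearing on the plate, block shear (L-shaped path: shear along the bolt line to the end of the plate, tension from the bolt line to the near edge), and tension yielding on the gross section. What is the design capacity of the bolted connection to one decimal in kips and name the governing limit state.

Bolt shear: A_b = π(0.625)²/4 = 0.3068 in². φR_n = 0.75 × 54 × 0.3068 × 2 × 2 = 49.7 kips.
Bearing (0.625 in plate, F_u = 58 ksi): end bolts L_c = 1.4375 − 0.6875/2 = 1.09375, R_n = min(1.2×1.09375×0.625×58, 2.4×0.625×0.625×58) = 47.578 kips/bolt; interior L_c = 2.25 − 0.6875 = 1.5625, R_n = 54.375 kips/bolt. φR_n = 0.75 × (1×47.578 + 1×54.375) = 76.5 kips.
Block shear: shear path 1×[1.4375+1×2.25] = 1×3.6875 in, A_gv = 2.3047, A_nv = 1×(3.6875 − 1.5×0.75)×0.625 = 1.6016 in²; tension to near edge: (0.9375 − 0.5×0.75)×0.625 = 0.35156 in². R_n = min(0.6×58×1.6016, 0.6×36×2.3047) + 1.0×58×0.35156 = min(55.736, 49.782) + 20.39 = 70.172 kips. φR_n = 0.75 × 70.172 = 52.6 kips.
Tension yield (gross): A_g = 4.6875×0.625 = 2.9297 in². φR_n = 0.90 × 36 × 2.9297 = 94.9 kips.
Governing: min(49.7, 76.5, 52.6, 94.9) = 49.7 kips → bolt shear.

49.7 kips (bolt shear governs)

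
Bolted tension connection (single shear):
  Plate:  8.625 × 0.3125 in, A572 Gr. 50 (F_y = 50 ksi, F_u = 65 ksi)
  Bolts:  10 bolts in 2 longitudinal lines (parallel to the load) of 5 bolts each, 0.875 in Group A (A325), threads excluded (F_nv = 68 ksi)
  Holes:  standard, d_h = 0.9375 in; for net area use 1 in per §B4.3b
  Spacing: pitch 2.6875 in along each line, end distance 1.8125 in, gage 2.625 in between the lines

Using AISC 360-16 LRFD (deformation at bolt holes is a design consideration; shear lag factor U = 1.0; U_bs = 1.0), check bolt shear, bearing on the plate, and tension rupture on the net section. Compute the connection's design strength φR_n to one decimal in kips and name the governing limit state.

Bolt shear: A_b = π(0.875)²/4 = 0.60132 in². φR_n = 0.75 × 68 × 0.60132 × 10 × 1 = 306.7 kips.
Bearing (0.3125 in plate, F_u = 65 ksi): end bolts L_c = 1.8125 − 0.9375/2 = 1.34375, R_n = min(1.2×1.34375×0.3125×65, 2.4×0.875×0.3125×65) = 32.754 kips/bolt; interior L_c = 2.6875 − 0.9375 = 1.75, R_n = 42.656 kips/bolt. φR_n = 0.75 × (2×32.754 + 8×42.656) = 305.1 kips.
Tension rupture (net): A_n = (8.625 − 2×1)×0.3125 = 2.0703 in² (U = 1.0, A_e = A_n). φR_n = 0.75 × 65 × 2.0703 = 100.9 kips.
Governing: min(306.7, 305.1, 100.9) = 100.9 kips → net-section rupture.

100.9 kips (net-section rupture governs)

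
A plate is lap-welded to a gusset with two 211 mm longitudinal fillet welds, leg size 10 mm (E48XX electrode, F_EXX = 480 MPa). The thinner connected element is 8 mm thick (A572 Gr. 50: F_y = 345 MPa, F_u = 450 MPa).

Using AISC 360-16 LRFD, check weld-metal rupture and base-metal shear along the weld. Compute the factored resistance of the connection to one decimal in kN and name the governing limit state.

Weld metal: throat = 0.707×10 = 7.07 mm, L = 2×211 = 422 mm. φR_n = 0.75 × 0.6 × 480 × 7.07 × 422 = 644.4 kN.
Base metal shear (8 mm plate): yield φR_n = 1.0×0.6×345×8×422 = 698.8 kN; rupture φR_n = 0.75×0.6×450×8×422 = 683.6 kN; take 683.6 kN (rupture).
Governing: min(644.4, 683.6) = 644.4 kN → weld metal.

644.4 kN (weld metal governs)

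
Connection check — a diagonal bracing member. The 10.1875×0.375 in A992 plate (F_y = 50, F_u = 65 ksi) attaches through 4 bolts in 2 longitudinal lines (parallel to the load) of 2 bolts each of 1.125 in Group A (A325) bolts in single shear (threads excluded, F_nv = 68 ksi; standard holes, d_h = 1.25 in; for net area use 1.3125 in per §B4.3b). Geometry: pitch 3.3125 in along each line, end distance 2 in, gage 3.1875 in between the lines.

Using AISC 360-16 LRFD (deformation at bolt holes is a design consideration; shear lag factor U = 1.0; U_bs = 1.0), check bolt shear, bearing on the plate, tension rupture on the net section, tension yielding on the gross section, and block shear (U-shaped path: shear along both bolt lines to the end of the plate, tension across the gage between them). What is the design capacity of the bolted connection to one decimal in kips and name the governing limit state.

Bolt shear: A_b = π(1.125)²/4 = 0.99402 in². φR_n = 0.75 × 68 × 0.99402 × 4 × 1 = 202.8 kips.
Bearing (0.375 in plate, F_u = 65 ksi): end bolts L_c = 2 − 1.25/2 = 1.375, R_n = min(1.2×1.375×0.375×65, 2.4×1.125×0.375×65) = 40.219 kips/bolt; interior L_c = 3.3125 − 1.25 = 2.0625, R_n = 60.328 kips/bolt. φR_n = 0.75 × (2×40.219 + 2×60.328) = 150.8 kips.
Tension rupture (net): A_n = (10.1875 − 2×1.3125)×0.375 = 2.8359 in² (U = 1.0, A_e = A_n). φR_n = 0.75 × 65 × 2.8359 = 138.3 kips.
Tension yield (gross): A_g = 10.1875×0.375 = 3.8203 in². φR_n = 0.90 × 50 × 3.8203 = 171.9 kips.
Block shear: shear path 2×[2+1×3.3125] = 2×5.3125 in, A_gv = 3.9844, A_nv = 2×(5.3125 − 1.5×1.3125)×0.375 = 2.5078 in²; tension across gage: (3.1875 − 1×1.3125)×0.375 = 0.70313 in². R_n = min(0.6×65×2.5078, 0.6×50×3.9844) + 1.0×65×0.70313 = min(97.804, 119.53) + 45.703 = 143.51 kips. φR_n = 0.75 × 143.51 = 107.6 kips.
Governing: min(202.8, 150.8, 138.3, 171.9, 107.6) = 107.6 kips → block shear.

107.6 kips (block shear governs)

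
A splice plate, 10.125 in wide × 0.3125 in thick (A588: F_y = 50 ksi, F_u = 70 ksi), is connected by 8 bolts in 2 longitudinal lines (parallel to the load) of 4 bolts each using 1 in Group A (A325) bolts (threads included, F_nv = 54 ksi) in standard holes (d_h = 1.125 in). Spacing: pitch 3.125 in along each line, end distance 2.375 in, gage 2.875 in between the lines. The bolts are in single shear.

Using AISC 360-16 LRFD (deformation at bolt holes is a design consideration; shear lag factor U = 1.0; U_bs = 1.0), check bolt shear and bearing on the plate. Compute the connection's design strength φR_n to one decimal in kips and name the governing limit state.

Bolt shear: A_b = π(1)²/4 = 0.7854 in². φR_n = 0.75 × 54 × 0.7854 × 8 × 1 = 254.5 kips.
Bearing (0.3125 in plate, F_u = 70 ksi): end bolts L_c = 2.375 − 1.125/2 = 1.8125, R_n = min(1.2×1.8125×0.3125×70, 2.4×1×0.3125×70) = 47.578 kips/bolt; interior L_c = 3.125 − 1.125 = 2, R_n = 52.5 kips/bolt. φR_n = 0.75 × (2×47.578 + 6×52.5) = 307.6 kips.
Governing: min(254.5, 307.6) = 254.5 kips → bolt shear.

254.5 kips (bolt shear governs)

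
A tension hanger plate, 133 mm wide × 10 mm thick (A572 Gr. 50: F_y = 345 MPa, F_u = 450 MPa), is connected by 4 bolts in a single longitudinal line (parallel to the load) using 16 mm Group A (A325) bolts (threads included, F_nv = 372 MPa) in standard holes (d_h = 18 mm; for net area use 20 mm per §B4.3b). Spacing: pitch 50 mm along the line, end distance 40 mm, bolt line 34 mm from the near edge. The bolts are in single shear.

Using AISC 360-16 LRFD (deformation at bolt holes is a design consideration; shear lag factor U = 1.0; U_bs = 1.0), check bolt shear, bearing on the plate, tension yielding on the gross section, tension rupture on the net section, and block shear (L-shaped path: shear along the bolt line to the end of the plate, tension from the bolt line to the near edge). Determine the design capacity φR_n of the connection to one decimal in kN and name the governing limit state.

Bolt shear: A_b = π(16)²/4 = 201.06 mm². φR_n = 0.75 × 372 × 201.06 × 4 × 1 = 224.4 kN.
Bearing (10 mm plate, F_u = 450 MPa): end bolts L_c = 40 − 18/2 = 31, R_n = min(1.2×31×10×450, 2.4×16×10×450) = 167.4 kN/bolt; interior L_c = 50 − 18 = 32, R_n = 172.8 kN/bolt. φR_n = 0.75 × (1×167.4 + 3×172.8) = 514.4 kN.
Tension yield (gross): A_g = 133×10 = 1330 mm². φR_n = 0.90 × 345 × 1330 = 413.0 kN.
Tension rupture (net): A_n = (133 − 1×20)×10 = 1130 mm² (U = 1.0, A_e = A_n). φR_n = 0.75 × 450 × 1130 = 381.4 kN.
Block shear: shear path 1×[40+3×50] = 1×190 mm, A_gv = 1900, A_nv = 1×(190 − 3.5×20)×10 = 1200 mm²; tension to near edge: (34 − 0.5×20)×10 = 240 mm². R_n = min(0.6×450×1200, 0.6×345×1900) + 1.0×450×240 = min(324, 393.3) + 108 = 432 kN. φR_n = 0.75 × 432 = 324.0 kN.
Governing: min(224.4, 514.4, 413.0, 381.4, 324.0) = 224.4 kN → bolt shear.

224.4 kN (bolt shear governs)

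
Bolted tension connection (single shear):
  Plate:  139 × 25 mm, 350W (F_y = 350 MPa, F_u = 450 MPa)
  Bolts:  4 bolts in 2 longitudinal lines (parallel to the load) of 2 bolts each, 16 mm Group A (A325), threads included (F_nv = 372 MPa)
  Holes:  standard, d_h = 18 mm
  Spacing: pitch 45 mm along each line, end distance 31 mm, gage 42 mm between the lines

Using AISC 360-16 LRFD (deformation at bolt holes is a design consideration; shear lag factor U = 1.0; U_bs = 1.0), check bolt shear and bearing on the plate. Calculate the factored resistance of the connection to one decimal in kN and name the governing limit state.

224.4 kN (bolt shear governs)

Bolt shear: A_b = π(16)²/4 = 201.06 mm². φR_n = 0.75 × 372 × 201.06 × 4 × 1 = 224.4 kN.
Bearing (25 mm plate, F_u = 450 MPa): end bolts L_c = 31 − 18/2 = 22, R_n = min(1.2×22×25×450, 2.4×16×25×450) = 297 kN/bolt; interior L_c = 45 − 18 = 27, R_n = 364.5 kN/bolt. φR_n = 0.75 × (2×297 + 2×364.5) = 992.3 kN.
Governing: min(224.4, 992.3) = 224.4 kN → bolt shear.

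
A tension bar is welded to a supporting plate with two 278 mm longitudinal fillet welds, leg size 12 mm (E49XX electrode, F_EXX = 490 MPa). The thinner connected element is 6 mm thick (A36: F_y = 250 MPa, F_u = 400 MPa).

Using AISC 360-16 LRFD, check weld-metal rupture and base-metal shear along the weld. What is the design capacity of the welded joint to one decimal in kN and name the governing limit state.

Weld metal: throat = 0.707×12 = 8.484 mm, L = 2×278 = 556 mm. φR_n = 0.75 × 0.6 × 490 × 8.484 × 556 = 1040.1 kN.
Base metal shear (6 mm plate): yield φR_n = 1.0×0.6×250×6×556 = 500.4 kN; rupture φR_n = 0.75×0.6×400×6×556 = 600.5 kN; take 500.4 kN (yield).
Governing: min(1040.1, 500.4) = 500.4 kN → base-metal shear.

500.4 kN (base-metal shear governs)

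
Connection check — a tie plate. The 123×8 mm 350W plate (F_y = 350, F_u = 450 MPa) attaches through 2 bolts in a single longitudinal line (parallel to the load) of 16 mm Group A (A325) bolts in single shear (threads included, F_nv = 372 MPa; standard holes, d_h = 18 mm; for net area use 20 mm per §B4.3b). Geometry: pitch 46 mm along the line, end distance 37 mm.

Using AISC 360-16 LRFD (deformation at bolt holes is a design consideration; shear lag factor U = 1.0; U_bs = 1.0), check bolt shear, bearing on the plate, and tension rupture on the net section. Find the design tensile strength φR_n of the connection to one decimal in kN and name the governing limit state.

Bolt shear: A_b = π(16)²/4 = 201.06 mm². φR_n = 0.75 × 372 × 201.06 × 2 × 1 = 112.2 kN.
Bearing (8 mm plate, F_u = 450 MPa): end bolts L_c = 37 − 18/2 = 28, R_n = min(1.2×28×8×450, 2.4×16×8×450) = 120.96 kN/bolt; interior L_c = 46 − 18 = 28, R_n = 120.96 kN/bolt. φR_n = 0.75 × (1×120.96 + 1×120.96) = 181.4 kN.
Tension rupture (net): A_n = (123 − 1×20)×8 = 824 mm² (U = 1.0, A_e = A_n). φR_n = 0.75 × 450 × 824 = 278.1 kN.
Governing: min(112.2, 181.4, 278.1) = 112.2 kN → bolt shear.

112.2 kN (bolt shear governs)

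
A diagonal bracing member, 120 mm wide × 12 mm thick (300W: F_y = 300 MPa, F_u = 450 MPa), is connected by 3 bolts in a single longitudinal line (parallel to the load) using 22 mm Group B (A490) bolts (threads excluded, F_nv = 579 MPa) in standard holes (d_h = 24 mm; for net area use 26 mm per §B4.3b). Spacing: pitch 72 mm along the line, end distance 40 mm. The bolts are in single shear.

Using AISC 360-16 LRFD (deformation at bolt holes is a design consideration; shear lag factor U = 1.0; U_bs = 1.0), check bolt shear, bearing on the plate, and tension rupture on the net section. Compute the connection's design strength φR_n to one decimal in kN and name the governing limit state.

Bolt shear: A_b = π(22)²/4 = 380.13 mm². φR_n = 0.75 × 579 × 380.13 × 3 × 1 = 495.2 kN.
Bearing (12 mm plate, F_u = 450 MPa): end bolts L_c = 40 − 24/2 = 28, R_n = min(1.2×28×12×450, 2.4×22×12×450) = 181.44 kN/bolt; interior L_c = 72 − 24 = 48, R_n = 285.12 kN/bolt. φR_n = 0.75 × (1×181.44 + 2×285.12) = 563.8 kN.
Tension rupture (net): A_n = (120 − 1×26)×12 = 1128 mm² (U = 1.0, A_e = A_n). φR_n = 0.75 × 450 × 1128 = 380.7 kN.
Governing: min(495.2, 563.8, 380.7) = 380.7 kN → net-section rupture.

380.7 kN (net-section rupture governs)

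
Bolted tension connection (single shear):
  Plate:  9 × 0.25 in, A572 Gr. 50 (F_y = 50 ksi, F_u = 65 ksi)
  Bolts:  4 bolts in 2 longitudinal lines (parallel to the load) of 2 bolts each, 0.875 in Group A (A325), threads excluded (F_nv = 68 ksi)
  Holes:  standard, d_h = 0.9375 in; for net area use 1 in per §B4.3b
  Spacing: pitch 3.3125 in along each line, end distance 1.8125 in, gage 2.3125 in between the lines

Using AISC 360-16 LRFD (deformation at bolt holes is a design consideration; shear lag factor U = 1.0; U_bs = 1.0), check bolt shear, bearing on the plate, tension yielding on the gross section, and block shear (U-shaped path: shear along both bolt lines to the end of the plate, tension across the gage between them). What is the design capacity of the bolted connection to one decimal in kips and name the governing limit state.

69.0 kips (block shear governs)

Bolt shear: A_b = π(0.875)²/4 = 0.60132 in². φR_n = 0.75 × 68 × 0.60132 × 4 × 1 = 122.7 kips.
Bearing (0.25 in plate, F_u = 65 ksi): end bolts L_c = 1.8125 − 0.9375/2 = 1.34375, R_n = min(1.2×1.34375×0.25×65, 2.4×0.875×0.25×65) = 26.203 kips/bolt; interior L_c = 3.3125 − 0.9375 = 2.375, R_n = 34.125 kips/bolt. φR_n = 0.75 × (2×26.203 + 2×34.125) = 90.5 kips.
Tension yield (gross): A_g = 9×0.25 = 2.25 in². φR_n = 0.90 × 50 × 2.25 = 101.3 kips.
Block shear: shear path 2×[1.8125+1×3.3125] = 2×5.125 in, A_gv = 2.5625, A_nv = 2×(5.125 − 1.5×1)×0.25 = 1.8125 in²; tension across gage: (2.3125 − 1×1)×0.25 = 0.32813 in². R_n = min(0.6×65×1.8125, 0.6×50×2.5625) + 1.0×65×0.32813 = min(70.688, 76.875) + 21.328 = 92.016 kips. φR_n = 0.75 × 92.016 = 69.0 kips.
Governing: min(122.7, 90.5, 101.3, 69.0) = 69.0 kips → block shear.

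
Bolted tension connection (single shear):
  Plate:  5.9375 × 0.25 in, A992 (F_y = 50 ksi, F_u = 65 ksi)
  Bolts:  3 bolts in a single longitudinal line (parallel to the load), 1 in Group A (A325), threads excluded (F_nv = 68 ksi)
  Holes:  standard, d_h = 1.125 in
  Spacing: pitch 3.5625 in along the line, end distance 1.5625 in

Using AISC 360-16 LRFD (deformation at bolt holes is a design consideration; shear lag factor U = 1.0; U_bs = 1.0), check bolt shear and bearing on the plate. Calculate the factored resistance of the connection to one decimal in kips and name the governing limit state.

Bolt shear: A_b = π(1)²/4 = 0.7854 in². φR_n = 0.75 × 68 × 0.7854 × 3 × 1 = 120.2 kips.
Bearing (0.25 in plate, F_u = 65 ksi): end bolts L_c = 1.5625 − 1.125/2 = 1, R_n = min(1.2×1×0.25×65, 2.4×1×0.25×65) = 19.5 kips/bolt; interior L_c = 3.5625 − 1.125 = 2.4375, R_n = 39 kips/bolt. φR_n = 0.75 × (1×19.5 + 2×39) = 73.1 kips.
Governing: min(120.2, 73.1) = 73.1 kips → bearing.

73.1 kips (bearing governs)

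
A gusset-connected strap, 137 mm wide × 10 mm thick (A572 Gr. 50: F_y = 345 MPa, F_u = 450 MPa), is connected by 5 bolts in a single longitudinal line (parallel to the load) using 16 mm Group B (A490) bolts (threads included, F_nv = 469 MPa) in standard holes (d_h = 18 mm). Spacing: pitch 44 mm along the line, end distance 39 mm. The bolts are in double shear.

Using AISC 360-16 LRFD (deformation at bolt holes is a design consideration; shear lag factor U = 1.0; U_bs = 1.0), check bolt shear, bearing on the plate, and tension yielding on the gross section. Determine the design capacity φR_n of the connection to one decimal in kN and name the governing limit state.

425.4 kN (gross-section yield governs)

Bolt shear: A_b = π(16)²/4 = 201.06 mm². φR_n = 0.75 × 469 × 201.06 × 5 × 2 = 707.2 kN.
Bearing (10 mm plate, F_u = 450 MPa): end bolts L_c = 39 − 18/2 = 30, R_n = min(1.2×30×10×450, 2.4×16×10×450) = 162 kN/bolt; interior L_c = 44 − 18 = 26, R_n = 140.4 kN/bolt. φR_n = 0.75 × (1×162 + 4×140.4) = 542.7 kN.
Tension yield (gross): A_g = 137×10 = 1370 mm². φR_n = 0.90 × 345 × 1370 = 425.4 kN.
Governing: min(707.2, 542.7, 425.4) = 425.4 kN → gross-section yield.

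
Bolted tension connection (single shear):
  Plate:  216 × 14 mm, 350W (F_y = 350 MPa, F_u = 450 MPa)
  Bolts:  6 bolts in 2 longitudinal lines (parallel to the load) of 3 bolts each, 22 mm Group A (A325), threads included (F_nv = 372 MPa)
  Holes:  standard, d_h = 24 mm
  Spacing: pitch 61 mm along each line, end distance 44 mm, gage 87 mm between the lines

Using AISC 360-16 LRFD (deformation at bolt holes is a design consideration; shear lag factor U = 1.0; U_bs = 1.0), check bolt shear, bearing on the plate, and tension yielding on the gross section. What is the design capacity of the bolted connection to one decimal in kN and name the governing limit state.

Bolt shear: A_b = π(22)²/4 = 380.13 mm². φR_n = 0.75 × 372 × 380.13 × 6 × 1 = 636.3 kN.
Bearing (14 mm plate, F_u = 450 MPa): end bolts L_c = 44 − 24/2 = 32, R_n = min(1.2×32×14×450, 2.4×22×14×450) = 241.92 kN/bolt; interior L_c = 61 − 24 = 37, R_n = 279.72 kN/bolt. φR_n = 0.75 × (2×241.92 + 4×279.72) = 1202.0 kN.
Tension yield (gross): A_g = 216×14 = 3024 mm². φR_n = 0.90 × 350 × 3024 = 952.6 kN.
Governing: min(636.3, 1202.0, 952.6) = 636.3 kN → bolt shear.

636.3 kN (bolt shear governs)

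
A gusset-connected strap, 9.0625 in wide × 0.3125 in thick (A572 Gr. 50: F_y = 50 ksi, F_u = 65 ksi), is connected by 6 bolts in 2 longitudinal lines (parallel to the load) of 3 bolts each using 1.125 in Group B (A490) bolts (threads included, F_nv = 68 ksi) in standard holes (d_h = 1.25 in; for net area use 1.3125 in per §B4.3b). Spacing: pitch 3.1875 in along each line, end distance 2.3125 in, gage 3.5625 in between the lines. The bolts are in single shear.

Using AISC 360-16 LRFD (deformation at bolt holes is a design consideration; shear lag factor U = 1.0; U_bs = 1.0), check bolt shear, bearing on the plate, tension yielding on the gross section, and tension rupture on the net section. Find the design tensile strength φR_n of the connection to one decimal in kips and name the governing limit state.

98.1 kips (net-section rupture governs)

Bolt shear: A_b = π(1.125)²/4 = 0.99402 in². φR_n = 0.75 × 68 × 0.99402 × 6 × 1 = 304.2 kips.
Bearing (0.3125 in plate, F_u = 65 ksi): end bolts L_c = 2.3125 − 1.25/2 = 1.6875, R_n = min(1.2×1.6875×0.3125×65, 2.4×1.125×0.3125×65) = 41.133 kips/bolt; interior L_c = 3.1875 − 1.25 = 1.9375, R_n = 47.227 kips/bolt. φR_n = 0.75 × (2×41.133 + 4×47.227) = 203.4 kips.
Tension yield (gross): A_g = 9.0625×0.3125 = 2.832 in². φR_n = 0.90 × 50 × 2.832 = 127.4 kips.
Tension rupture (net): A_n = (9.0625 − 2×1.3125)×0.3125 = 2.0117 in² (U = 1.0, A_e = A_n). φR_n = 0.75 × 65 × 2.0117 = 98.1 kips.
Governing: min(304.2, 203.4, 127.4, 98.1) = 98.1 kips → net-section rupture.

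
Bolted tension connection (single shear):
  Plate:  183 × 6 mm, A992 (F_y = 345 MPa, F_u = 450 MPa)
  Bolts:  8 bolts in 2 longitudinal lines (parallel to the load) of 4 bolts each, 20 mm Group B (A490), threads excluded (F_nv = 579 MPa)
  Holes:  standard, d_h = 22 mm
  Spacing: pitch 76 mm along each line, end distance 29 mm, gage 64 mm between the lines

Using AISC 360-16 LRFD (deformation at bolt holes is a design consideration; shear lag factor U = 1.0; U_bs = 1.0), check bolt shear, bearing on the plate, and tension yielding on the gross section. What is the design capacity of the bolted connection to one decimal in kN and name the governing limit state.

340.9 kN (gross-section yield governs)

Bolt shear: A_b = π(20)²/4 = 314.16 mm². φR_n = 0.75 × 579 × 314.16 × 8 × 1 = 1091.4 kN.
Bearing (6 mm plate, F_u = 450 MPa): end bolts L_c = 29 − 22/2 = 18, R_n = min(1.2×18×6×450, 2.4×20×6×450) = 58.32 kN/bolt; interior L_c = 76 − 22 = 54, R_n = 129.6 kN/bolt. φR_n = 0.75 × (2×58.32 + 6×129.6) = 670.7 kN.
Tension yield (gross): A_g = 183×6 = 1098 mm². φR_n = 0.90 × 345 × 1098 = 340.9 kN.
Governing: min(1091.4, 670.7, 340.9) = 340.9 kN → gross-section yield.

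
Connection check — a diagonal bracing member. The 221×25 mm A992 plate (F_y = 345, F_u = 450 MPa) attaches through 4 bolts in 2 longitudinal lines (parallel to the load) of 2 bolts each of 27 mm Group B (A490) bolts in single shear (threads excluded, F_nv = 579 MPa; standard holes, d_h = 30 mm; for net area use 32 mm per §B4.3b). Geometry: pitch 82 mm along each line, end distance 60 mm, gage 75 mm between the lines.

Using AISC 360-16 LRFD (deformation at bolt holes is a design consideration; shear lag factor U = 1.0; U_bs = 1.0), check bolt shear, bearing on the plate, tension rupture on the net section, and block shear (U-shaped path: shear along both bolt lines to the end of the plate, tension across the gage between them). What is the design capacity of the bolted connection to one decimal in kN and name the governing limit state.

994.5 kN (bolt shear governs)

Bolt shear: A_b = π(27)²/4 = 572.56 mm². φR_n = 0.75 × 579 × 572.56 × 4 × 1 = 994.5 kN.
Bearing (25 mm plate, F_u = 450 MPa): end bolts L_c = 60 − 30/2 = 45, R_n = min(1.2×45×25×450, 2.4×27×25×450) = 607.5 kN/bolt; interior L_c = 82 − 30 = 52, R_n = 702 kN/bolt. φR_n = 0.75 × (2×607.5 + 2×702) = 1964.3 kN.
Tension rupture (net): A_n = (221 − 2×32)×25 = 3925 mm² (U = 1.0, A_e = A_n). φR_n = 0.75 × 450 × 3925 = 1324.7 kN.
Block shear: shear path 2×[60+1×82] = 2×142 mm, A_gv = 7100, A_nv = 2×(142 − 1.5×32)×25 = 4700 mm²; tension across gage: (75 − 1×32)×25 = 1075 mm². R_n = min(0.6×450×4700, 0.6×345×7100) + 1.0×450×1075 = min(1269, 1469.7) + 483.75 = 1752.8 kN. φR_n = 0.75 × 1752.8 = 1314.6 kN.
Governing: min(994.5, 1964.3, 1324.7, 1314.6) = 994.5 kN → bolt shear.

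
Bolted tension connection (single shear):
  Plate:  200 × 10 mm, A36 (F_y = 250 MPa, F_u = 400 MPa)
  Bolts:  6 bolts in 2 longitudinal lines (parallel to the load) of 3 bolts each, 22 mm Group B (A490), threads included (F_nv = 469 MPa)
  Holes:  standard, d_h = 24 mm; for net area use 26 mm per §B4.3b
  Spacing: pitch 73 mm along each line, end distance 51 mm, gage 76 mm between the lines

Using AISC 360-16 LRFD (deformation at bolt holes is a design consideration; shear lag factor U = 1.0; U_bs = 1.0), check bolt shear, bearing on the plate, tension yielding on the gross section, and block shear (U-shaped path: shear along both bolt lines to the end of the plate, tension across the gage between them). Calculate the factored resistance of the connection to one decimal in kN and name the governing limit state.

450.0 kN (gross-section yield governs)

Bolt shear: A_b = π(22)²/4 = 380.13 mm². φR_n = 0.75 × 469 × 380.13 × 6 × 1 = 802.3 kN.
Bearing (10 mm plate, F_u = 400 MPa): end bolts L_c = 51 − 24/2 = 39, R_n = min(1.2×39×10×400, 2.4×22×10×400) = 187.2 kN/bolt; interior L_c = 73 − 24 = 49, R_n = 211.2 kN/bolt. φR_n = 0.75 × (2×187.2 + 4×211.2) = 914.4 kN.
Tension yield (gross): A_g = 200×10 = 2000 mm². φR_n = 0.90 × 250 × 2000 = 450.0 kN.
Block shear: shear path 2×[51+2×73] = 2×197 mm, A_gv = 3940, A_nv = 2×(197 − 2.5×26)×10 = 2640 mm²; tension across gage: (76 − 1×26)×10 = 500 mm². R_n = min(0.6×400×2640, 0.6×250×3940) + 1.0×400×500 = min(633.6, 591) + 200 = 791 kN. φR_n = 0.75 × 791 = 593.3 kN.
Governing: min(802.3, 914.4, 450.0, 593.3) = 450.0 kN → gross-section yield.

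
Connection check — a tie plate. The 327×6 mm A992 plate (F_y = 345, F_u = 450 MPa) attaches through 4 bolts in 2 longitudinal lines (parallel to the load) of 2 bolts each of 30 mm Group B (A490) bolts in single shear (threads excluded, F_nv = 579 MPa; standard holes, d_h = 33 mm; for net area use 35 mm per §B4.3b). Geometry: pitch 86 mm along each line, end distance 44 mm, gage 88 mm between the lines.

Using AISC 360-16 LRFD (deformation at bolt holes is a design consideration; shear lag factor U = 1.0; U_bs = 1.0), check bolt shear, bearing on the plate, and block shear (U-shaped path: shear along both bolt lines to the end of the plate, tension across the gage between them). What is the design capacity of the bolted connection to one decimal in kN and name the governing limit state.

295.7 kN (block shear governs)

Bolt shear: A_b = π(30)²/4 = 706.86 mm². φR_n = 0.75 × 579 × 706.86 × 4 × 1 = 1227.8 kN.
Bearing (6 mm plate, F_u = 450 MPa): end bolts L_c = 44 − 33/2 = 27.5, R_n = min(1.2×27.5×6×450, 2.4×30×6×450) = 89.1 kN/bolt; interior L_c = 86 − 33 = 53, R_n = 171.72 kN/bolt. φR_n = 0.75 × (2×89.1 + 2×171.72) = 391.2 kN.
Block shear: shear path 2×[44+1×86] = 2×130 mm, A_gv = 1560, A_nv = 2×(130 − 1.5×35)×6 = 930 mm²; tension across gage: (88 − 1×35)×6 = 318 mm². R_n = min(0.6×450×930, 0.6×345×1560) + 1.0×450×318 = min(251.1, 322.92) + 143.1 = 394.2 kN. φR_n = 0.75 × 394.2 = 295.7 kN.
Governing: min(1227.8, 391.2, 295.7) = 295.7 kN → block shear.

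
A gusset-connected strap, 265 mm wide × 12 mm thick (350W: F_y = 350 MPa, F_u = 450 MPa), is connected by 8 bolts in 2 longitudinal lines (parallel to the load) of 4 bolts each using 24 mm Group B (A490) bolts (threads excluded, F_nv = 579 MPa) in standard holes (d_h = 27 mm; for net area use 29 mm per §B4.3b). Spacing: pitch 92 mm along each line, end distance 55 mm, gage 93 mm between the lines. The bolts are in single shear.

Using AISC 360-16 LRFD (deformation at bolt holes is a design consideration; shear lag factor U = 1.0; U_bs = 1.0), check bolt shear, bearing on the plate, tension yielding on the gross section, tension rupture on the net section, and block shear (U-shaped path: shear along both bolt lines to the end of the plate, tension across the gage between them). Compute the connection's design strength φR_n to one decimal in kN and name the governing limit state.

838.4 kN (net-section rupture governs)

Bolt shear: A_b = π(24)²/4 = 452.39 mm². φR_n = 0.75 × 579 × 452.39 × 8 × 1 = 1571.6 kN.
Bearing (12 mm plate, F_u = 450 MPa): end bolts L_c = 55 − 27/2 = 41.5, R_n = min(1.2×41.5×12×450, 2.4×24×12×450) = 268.92 kN/bolt; interior L_c = 92 − 27 = 65, R_n = 311.04 kN/bolt. φR_n = 0.75 × (2×268.92 + 6×311.04) = 1803.1 kN.
Tension yield (gross): A_g = 265×12 = 3180 mm². φR_n = 0.90 × 350 × 3180 = 1001.7 kN.
Tension rupture (net): A_n = (265 − 2×29)×12 = 2484 mm² (U = 1.0, A_e = A_n). φR_n = 0.75 × 450 × 2484 = 838.4 kN.
Block shear: shear path 2×[55+3×92] = 2×331 mm, A_gv = 7944, A_nv = 2×(331 − 3.5×29)×12 = 5508 mm²; tension across gage: (93 − 1×29)×12 = 768 mm². R_n = min(0.6×450×5508, 0.6×350×7944) + 1.0×450×768 = min(1487.2, 1668.2) + 345.6 = 1832.8 kN. φR_n = 0.75 × 1832.8 = 1374.6 kN.
Governing: min(1571.6, 1803.1, 1001.7, 838.4, 1374.6) = 838.4 kN → net-section rupture.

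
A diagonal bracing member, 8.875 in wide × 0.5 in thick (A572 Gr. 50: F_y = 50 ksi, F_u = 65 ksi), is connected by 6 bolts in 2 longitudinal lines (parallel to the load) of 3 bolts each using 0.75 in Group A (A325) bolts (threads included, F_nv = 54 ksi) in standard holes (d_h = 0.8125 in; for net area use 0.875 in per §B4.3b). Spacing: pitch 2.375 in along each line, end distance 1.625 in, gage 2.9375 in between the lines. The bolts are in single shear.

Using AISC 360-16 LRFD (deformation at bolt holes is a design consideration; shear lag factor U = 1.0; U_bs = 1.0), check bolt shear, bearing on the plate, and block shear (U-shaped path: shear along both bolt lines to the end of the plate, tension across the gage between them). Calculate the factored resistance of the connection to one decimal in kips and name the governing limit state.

Bolt shear: A_b = π(0.75)²/4 = 0.44179 in². φR_n = 0.75 × 54 × 0.44179 × 6 × 1 = 107.4 kips.
Bearing (0.5 in plate, F_u = 65 ksi): end bolts L_c = 1.625 − 0.8125/2 = 1.21875, R_n = min(1.2×1.21875×0.5×65, 2.4×0.75×0.5×65) = 47.531 kips/bolt; interior L_c = 2.375 − 0.8125 = 1.5625, R_n = 58.5 kips/bolt. φR_n = 0.75 × (2×47.531 + 4×58.5) = 246.8 kips.
Block shear: shear path 2×[1.625+2×2.375] = 2×6.375 in, A_gv = 6.375, A_nv = 2×(6.375 − 2.5×0.875)×0.5 = 4.1875 in²; tension across gage: (2.9375 − 1×0.875)×0.5 = 1.0313 in². R_n = min(0.6×65×4.1875, 0.6×50×6.375) + 1.0×65×1.0313 = min(163.31, 191.25) + 67.035 = 230.35 kips. φR_n = 0.75 × 230.35 = 172.8 kips.
Governing: min(107.4, 246.8, 172.8) = 107.4 kips → bolt shear.

107.4 kips (bolt shear governs)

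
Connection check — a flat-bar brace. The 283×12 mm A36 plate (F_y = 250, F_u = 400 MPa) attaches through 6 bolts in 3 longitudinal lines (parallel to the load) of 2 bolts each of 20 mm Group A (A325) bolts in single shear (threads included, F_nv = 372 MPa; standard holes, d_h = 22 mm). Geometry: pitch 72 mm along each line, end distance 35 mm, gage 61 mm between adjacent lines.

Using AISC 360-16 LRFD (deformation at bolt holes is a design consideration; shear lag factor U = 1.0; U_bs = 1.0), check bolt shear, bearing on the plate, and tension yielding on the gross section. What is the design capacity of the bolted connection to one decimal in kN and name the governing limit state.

525.9 kN (bolt shear governs)

Bolt shear: A_b = π(20)²/4 = 314.16 mm². φR_n = 0.75 × 372 × 314.16 × 6 × 1 = 525.9 kN.
Bearing (12 mm plate, F_u = 400 MPa): end bolts L_c = 35 − 22/2 = 24, R_n = min(1.2×24×12×400, 2.4×20×12×400) = 138.24 kN/bolt; interior L_c = 72 − 22 = 50, R_n = 230.4 kN/bolt. φR_n = 0.75 × (3×138.24 + 3×230.4) = 829.4 kN.
Tension yield (gross): A_g = 283×12 = 3396 mm². φR_n = 0.90 × 250 × 3396 = 764.1 kN.
Governing: min(525.9, 829.4, 764.1) = 525.9 kN → bolt shear.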